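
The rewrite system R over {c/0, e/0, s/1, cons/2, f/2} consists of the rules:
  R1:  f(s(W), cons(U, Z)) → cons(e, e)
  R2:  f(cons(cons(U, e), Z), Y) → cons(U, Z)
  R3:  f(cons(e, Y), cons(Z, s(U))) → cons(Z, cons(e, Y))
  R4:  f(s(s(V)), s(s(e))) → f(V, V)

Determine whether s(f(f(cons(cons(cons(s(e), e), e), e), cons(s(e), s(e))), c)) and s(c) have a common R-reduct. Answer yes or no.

no — NF(t₁) = s(cons(s(e), e)), NF(t₂) = s(c)

Reduce t₁ = s(f(f(cons(cons(cons(s(e), e), e), e), cons(s(e), s(e))), c)):
1. s(f(f(cons(cons(cons(s(e), e), e), e), cons(s(e), s(e))), c))  →  s(f(cons(cons(s(e), e), e), c))   [R2 at 1.1]
2. s(f(cons(cons(s(e), e), e), c))  →  s(cons(s(e), e))   [R2 at 1]

Reduce t₂ = s(c):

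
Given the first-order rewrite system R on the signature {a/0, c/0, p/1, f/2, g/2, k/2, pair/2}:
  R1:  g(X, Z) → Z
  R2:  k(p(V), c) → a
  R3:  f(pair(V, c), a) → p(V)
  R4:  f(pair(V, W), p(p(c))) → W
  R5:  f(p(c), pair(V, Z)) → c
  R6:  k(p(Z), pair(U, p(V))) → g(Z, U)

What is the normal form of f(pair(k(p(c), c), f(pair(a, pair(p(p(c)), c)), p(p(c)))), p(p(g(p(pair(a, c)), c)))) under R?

1. f(pair(k(p(c), c), f(pair(a, pair(p(p(c)), c)), p(p(c)))), p(p(g(p(pair(a, c)), c))))  →  f(pair(a, f(pair(a, pair(p(p(c)), c)), p(p(c)))), p(p(g(p(pair(a, c)), c))))   [R2 at 1.1]
2. f(pair(a, f(pair(a, pair(p(p(c)), c)), p(p(c)))), p(p(g(p(pair(a, c)), c))))  →  f(pair(a, pair(p(p(c)), c)), p(p(g(p(pair(a, c)), c))))   [R4 at 1.2]
3. f(pair(a, pair(p(p(c)), c)), p(p(g(p(pair(a, c)), c))))  →  f(pair(a, pair(p(p(c)), c)), p(p(c)))   [R1 at 2.1.1]
4. f(pair(a, pair(p(p(c)), c)), p(p(c)))  →  pair(p(p(c)), c)   [R4 at ε]

pair(p(p(c)), c)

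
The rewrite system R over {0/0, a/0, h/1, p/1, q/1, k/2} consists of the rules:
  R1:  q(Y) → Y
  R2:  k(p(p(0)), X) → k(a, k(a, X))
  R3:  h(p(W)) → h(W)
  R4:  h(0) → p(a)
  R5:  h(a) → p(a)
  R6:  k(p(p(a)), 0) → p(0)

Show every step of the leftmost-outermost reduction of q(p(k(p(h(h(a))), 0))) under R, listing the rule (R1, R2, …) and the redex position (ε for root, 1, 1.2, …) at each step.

1. q(p(k(p(h(h(a))), 0)))  →  p(k(p(h(h(a))), 0))   [R1 at ε]
2. p(k(p(h(h(a))), 0))  →  p(k(p(h(p(a))), 0))   [R5 at 1.1.1.1]
3. p(k(p(h(p(a))), 0))  →  p(k(p(h(a)), 0))   [R3 at 1.1.1]
4. p(k(p(h(a)), 0))  →  p(k(p(p(a)), 0))   [R5 at 1.1.1]
5. p(k(p(p(a)), 0))  →  p(p(0))   [R6 at 1]

p(p(0))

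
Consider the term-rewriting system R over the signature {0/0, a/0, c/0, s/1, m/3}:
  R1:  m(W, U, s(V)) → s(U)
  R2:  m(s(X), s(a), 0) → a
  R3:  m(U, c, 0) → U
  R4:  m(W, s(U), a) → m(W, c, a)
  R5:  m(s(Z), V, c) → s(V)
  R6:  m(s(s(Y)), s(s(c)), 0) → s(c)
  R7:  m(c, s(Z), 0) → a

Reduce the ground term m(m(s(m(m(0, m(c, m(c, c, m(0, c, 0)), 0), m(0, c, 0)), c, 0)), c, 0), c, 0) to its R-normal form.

s(0)

1. m(m(s(m(m(0, m(c, m(c, c, m(0, c, 0)), 0), m(0, c, 0)), c, 0)), c, 0), c, 0)  →  m(s(m(m(0, m(c, m(c, c, m(0, c, 0)), 0), m(0, c, 0)), c, 0)), c, 0)   [R3 at ε]
2. m(s(m(m(0, m(c, m(c, c, m(0, c, 0)), 0), m(0, c, 0)), c, 0)), c, 0)  →  s(m(m(0, m(c, m(c, c, m(0, c, 0)), 0), m(0, c, 0)), c, 0))   [R3 at ε]
3. s(m(m(0, m(c, m(c, c, m(0, c, 0)), 0), m(0, c, 0)), c, 0))  →  s(m(0, m(c, m(c, c, m(0, c, 0)), 0), m(0, c, 0)))   [R3 at 1]
4. s(m(0, m(c, m(c, c, m(0, c, 0)), 0), m(0, c, 0)))  →  s(m(0, m(c, m(c, c, 0), 0), m(0, c, 0)))   [R3 at 1.2.2.3]
5. s(m(0, m(c, m(c, c, 0), 0), m(0, c, 0)))  →  s(m(0, m(c, c, 0), m(0, c, 0)))   [R3 at 1.2.2]
6. s(m(0, m(c, c, 0), m(0, c, 0)))  →  s(m(0, c, m(0, c, 0)))   [R3 at 1.2]
7. s(m(0, c, m(0, c, 0)))  →  s(m(0, c, 0))   [R3 at 1.3]
8. s(m(0, c, 0))  →  s(0)   [R3 at 1]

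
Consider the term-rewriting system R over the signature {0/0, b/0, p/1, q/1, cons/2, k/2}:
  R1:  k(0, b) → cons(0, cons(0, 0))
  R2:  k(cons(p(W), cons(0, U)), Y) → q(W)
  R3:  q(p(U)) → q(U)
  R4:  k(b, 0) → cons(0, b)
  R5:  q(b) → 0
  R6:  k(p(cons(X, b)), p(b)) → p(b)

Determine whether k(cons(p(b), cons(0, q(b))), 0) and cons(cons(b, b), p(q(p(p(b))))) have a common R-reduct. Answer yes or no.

Reduce t₁ = k(cons(p(b), cons(0, q(b))), 0):
1. k(cons(p(b), cons(0, q(b))), 0)  →  q(b)   [R2 at ε]
2. q(b)  →  0   [R5 at ε]

Reduce t₂ = cons(cons(b, b), p(q(p(p(b))))):
1. cons(cons(b, b), p(q(p(p(b)))))  →  cons(cons(b, b), p(q(p(b))))   [R3 at 2.1]
2. cons(cons(b, b), p(q(p(b))))  →  cons(cons(b, b), p(q(b)))   [R3 at 2.1]
3. cons(cons(b, b), p(q(b)))  →  cons(cons(b, b), p(0))   [R5 at 2.1]

no — NF(t₁) = 0, NF(t₂) = cons(cons(b, b), p(0))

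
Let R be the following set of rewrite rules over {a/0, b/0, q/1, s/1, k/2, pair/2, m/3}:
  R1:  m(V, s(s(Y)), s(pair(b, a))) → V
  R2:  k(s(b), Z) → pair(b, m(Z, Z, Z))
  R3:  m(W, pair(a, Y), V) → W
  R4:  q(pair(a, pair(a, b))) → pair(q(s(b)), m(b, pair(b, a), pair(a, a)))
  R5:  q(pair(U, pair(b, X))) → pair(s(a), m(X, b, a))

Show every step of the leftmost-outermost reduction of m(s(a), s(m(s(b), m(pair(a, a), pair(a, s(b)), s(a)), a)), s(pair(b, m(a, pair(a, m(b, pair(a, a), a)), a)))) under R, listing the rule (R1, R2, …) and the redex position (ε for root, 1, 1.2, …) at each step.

1. m(s(a), s(m(s(b), m(pair(a, a), pair(a, s(b)), s(a)), a)), s(pair(b, m(a, pair(a, m(b, pair(a, a), a)), a))))  →  m(s(a), s(m(s(b), pair(a, a), a)), s(pair(b, m(a, pair(a, m(b, pair(a, a), a)), a))))   [R3 at 2.1.2]
2. m(s(a), s(m(s(b), pair(a, a), a)), s(pair(b, m(a, pair(a, m(b, pair(a, a), a)), a))))  →  m(s(a), s(s(b)), s(pair(b, m(a, pair(a, m(b, pair(a, a), a)), a))))   [R3 at 2.1]
3. m(s(a), s(s(b)), s(pair(b, m(a, pair(a, m(b, pair(a, a), a)), a))))  →  m(s(a), s(s(b)), s(pair(b, a)))   [R3 at 3.1.2]
4. m(s(a), s(s(b)), s(pair(b, a)))  →  s(a)   [R1 at ε]

s(a)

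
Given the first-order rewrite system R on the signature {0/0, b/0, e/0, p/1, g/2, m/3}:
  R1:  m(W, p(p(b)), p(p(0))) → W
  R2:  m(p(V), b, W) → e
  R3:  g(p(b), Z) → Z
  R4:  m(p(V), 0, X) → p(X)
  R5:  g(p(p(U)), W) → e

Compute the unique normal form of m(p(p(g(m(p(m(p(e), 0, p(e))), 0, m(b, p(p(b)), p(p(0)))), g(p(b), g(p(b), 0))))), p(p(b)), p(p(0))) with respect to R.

1. m(p(p(g(m(p(m(p(e), 0, p(e))), 0, m(b, p(p(b)), p(p(0)))), g(p(b), g(p(b), 0))))), p(p(b)), p(p(0)))  →  p(p(g(m(p(m(p(e), 0, p(e))), 0, m(b, p(p(b)), p(p(0)))), g(p(b), g(p(b), 0)))))   [R1 at ε]
2. p(p(g(m(p(m(p(e), 0, p(e))), 0, m(b, p(p(b)), p(p(0)))), g(p(b), g(p(b), 0)))))  →  p(p(g(p(m(b, p(p(b)), p(p(0)))), g(p(b), g(p(b), 0)))))   [R4 at 1.1.1]
3. p(p(g(p(m(b, p(p(b)), p(p(0)))), g(p(b), g(p(b), 0)))))  →  p(p(g(p(b), g(p(b), g(p(b), 0)))))   [R1 at 1.1.1.1]
4. p(p(g(p(b), g(p(b), g(p(b), 0)))))  →  p(p(g(p(b), g(p(b), 0))))   [R3 at 1.1]
5. p(p(g(p(b), g(p(b), 0))))  →  p(p(g(p(b), 0)))   [R3 at 1.1]
6. p(p(g(p(b), 0)))  →  p(p(0))   [R3 at 1.1]

p(p(0))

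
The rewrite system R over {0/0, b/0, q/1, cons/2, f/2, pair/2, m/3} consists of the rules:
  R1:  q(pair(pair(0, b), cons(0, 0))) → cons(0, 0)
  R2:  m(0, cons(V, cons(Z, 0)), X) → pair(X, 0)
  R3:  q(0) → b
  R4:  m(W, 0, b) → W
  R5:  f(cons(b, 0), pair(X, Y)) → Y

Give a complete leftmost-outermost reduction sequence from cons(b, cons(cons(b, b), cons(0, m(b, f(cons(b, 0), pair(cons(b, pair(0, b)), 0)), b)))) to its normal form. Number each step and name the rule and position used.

1. cons(b, cons(cons(b, b), cons(0, m(b, f(cons(b, 0), pair(cons(b, pair(0, b)), 0)), b))))  →  cons(b, cons(cons(b, b), cons(0, m(b, 0, b))))   [R5 at 2.2.2.2]
2. cons(b, cons(cons(b, b), cons(0, m(b, 0, b))))  →  cons(b, cons(cons(b, b), cons(0, b)))   [R4 at 2.2.2]

cons(b, cons(cons(b, b), cons(0, b)))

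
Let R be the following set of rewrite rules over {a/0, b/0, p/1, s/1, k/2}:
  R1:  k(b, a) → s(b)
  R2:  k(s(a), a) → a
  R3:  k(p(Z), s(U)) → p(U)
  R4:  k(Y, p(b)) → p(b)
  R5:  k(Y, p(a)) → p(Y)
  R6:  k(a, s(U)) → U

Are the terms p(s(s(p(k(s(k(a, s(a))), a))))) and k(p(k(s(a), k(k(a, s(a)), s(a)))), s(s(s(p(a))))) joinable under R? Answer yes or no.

yes — NF(t₁) = p(s(s(p(a)))), NF(t₂) = p(s(s(p(a))))

Reduce t₁ = p(s(s(p(k(s(k(a, s(a))), a))))):
1. p(s(s(p(k(s(k(a, s(a))), a)))))  →  p(s(s(p(k(s(a), a)))))   [R6 at 1.1.1.1.1.1]
2. p(s(s(p(k(s(a), a)))))  →  p(s(s(p(a))))   [R2 at 1.1.1.1]

Reduce t₂ = k(p(k(s(a), k(k(a, s(a)), s(a)))), s(s(s(p(a))))):
1. k(p(k(s(a), k(k(a, s(a)), s(a)))), s(s(s(p(a)))))  →  p(s(s(p(a))))   [R3 at ε]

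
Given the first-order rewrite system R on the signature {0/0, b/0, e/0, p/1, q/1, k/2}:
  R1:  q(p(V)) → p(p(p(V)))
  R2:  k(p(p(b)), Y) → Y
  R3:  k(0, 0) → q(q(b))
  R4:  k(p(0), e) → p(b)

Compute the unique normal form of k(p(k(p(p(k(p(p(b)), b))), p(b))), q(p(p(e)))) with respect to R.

p(p(p(p(e))))

1. k(p(k(p(p(k(p(p(b)), b))), p(b))), q(p(p(e))))  →  k(p(k(p(p(b)), p(b))), q(p(p(e))))   [R2 at 1.1.1.1.1]
2. k(p(k(p(p(b)), p(b))), q(p(p(e))))  →  k(p(p(b)), q(p(p(e))))   [R2 at 1.1]
3. k(p(p(b)), q(p(p(e))))  →  q(p(p(e)))   [R2 at ε]
4. q(p(p(e)))  →  p(p(p(p(e))))   [R1 at ε]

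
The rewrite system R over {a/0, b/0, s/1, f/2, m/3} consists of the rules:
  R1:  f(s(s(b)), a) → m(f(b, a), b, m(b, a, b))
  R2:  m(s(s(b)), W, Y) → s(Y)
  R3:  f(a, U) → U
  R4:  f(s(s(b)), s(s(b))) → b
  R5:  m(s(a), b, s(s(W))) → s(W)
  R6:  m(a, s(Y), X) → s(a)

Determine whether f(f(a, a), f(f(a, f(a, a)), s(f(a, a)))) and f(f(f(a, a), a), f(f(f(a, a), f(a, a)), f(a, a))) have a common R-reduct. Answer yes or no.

no — NF(t₁) = s(a), NF(t₂) = a

Reduce t₁ = f(f(a, a), f(f(a, f(a, a)), s(f(a, a)))):
1. f(f(a, a), f(f(a, f(a, a)), s(f(a, a))))  →  f(a, f(f(a, f(a, a)), s(f(a, a))))   [R3 at 1]
2. f(a, f(f(a, f(a, a)), s(f(a, a))))  →  f(f(a, f(a, a)), s(f(a, a)))   [R3 at ε]
3. f(f(a, f(a, a)), s(f(a, a)))  →  f(f(a, a), s(f(a, a)))   [R3 at 1]
4. f(f(a, a), s(f(a, a)))  →  f(a, s(f(a, a)))   [R3 at 1]
5. f(a, s(f(a, a)))  →  s(f(a, a))   [R3 at ε]
6. s(f(a, a))  →  s(a)   [R3 at 1]

Reduce t₂ = f(f(f(a, a), a), f(f(f(a, a), f(a, a)), f(a, a))):
1. f(f(f(a, a), a), f(f(f(a, a), f(a, a)), f(a, a)))  →  f(f(a, a), f(f(f(a, a), f(a, a)), f(a, a)))   [R3 at 1.1]
2. f(f(a, a), f(f(f(a, a), f(a, a)), f(a, a)))  →  f(a, f(f(f(a, a), f(a, a)), f(a, a)))   [R3 at 1]
3. f(a, f(f(f(a, a), f(a, a)), f(a, a)))  →  f(f(f(a, a), f(a, a)), f(a, a))   [R3 at ε]
4. f(f(f(a, a), f(a, a)), f(a, a))  →  f(f(a, f(a, a)), f(a, a))   [R3 at 1.1]
5. f(f(a, f(a, a)), f(a, a))  →  f(f(a, a), f(a, a))   [R3 at 1]
6. f(f(a, a), f(a, a))  →  f(a, f(a, a))   [R3 at 1]
7. f(a, f(a, a))  →  f(a, a)   [R3 at ε]
8. f(a, a)  →  a   [R3 at ε]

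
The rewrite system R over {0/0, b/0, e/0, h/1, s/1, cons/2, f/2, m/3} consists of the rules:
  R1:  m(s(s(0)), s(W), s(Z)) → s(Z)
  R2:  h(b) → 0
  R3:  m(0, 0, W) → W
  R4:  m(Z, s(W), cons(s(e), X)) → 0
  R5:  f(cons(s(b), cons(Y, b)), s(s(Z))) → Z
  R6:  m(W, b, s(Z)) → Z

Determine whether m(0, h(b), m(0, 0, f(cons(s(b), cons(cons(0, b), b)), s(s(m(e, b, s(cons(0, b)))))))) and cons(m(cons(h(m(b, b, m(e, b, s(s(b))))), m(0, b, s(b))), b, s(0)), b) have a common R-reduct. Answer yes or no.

Reduce t₁ = m(0, h(b), m(0, 0, f(cons(s(b), cons(cons(0, b), b)), s(s(m(e, b, s(cons(0, b)))))))):
1. m(0, h(b), m(0, 0, f(cons(s(b), cons(cons(0, b), b)), s(s(m(e, b, s(cons(0, b))))))))  →  m(0, 0, m(0, 0, f(cons(s(b), cons(cons(0, b), b)), s(s(m(e, b, s(cons(0, b))))))))   [R2 at 2]
2. m(0, 0, m(0, 0, f(cons(s(b), cons(cons(0, b), b)), s(s(m(e, b, s(cons(0, b))))))))  →  m(0, 0, f(cons(s(b), cons(cons(0, b), b)), s(s(m(e, b, s(cons(0, b)))))))   [R3 at ε]
3. m(0, 0, f(cons(s(b), cons(cons(0, b), b)), s(s(m(e, b, s(cons(0, b)))))))  →  f(cons(s(b), cons(cons(0, b), b)), s(s(m(e, b, s(cons(0, b))))))   [R3 at ε]
4. f(cons(s(b), cons(cons(0, b), b)), s(s(m(e, b, s(cons(0, b))))))  →  m(e, b, s(cons(0, b)))   [R5 at ε]
5. m(e, b, s(cons(0, b)))  →  cons(0, b)   [R6 at ε]

Reduce t₂ = cons(m(cons(h(m(b, b, m(e, b, s(s(b))))), m(0, b, s(b))), b, s(0)), b):
1. cons(m(cons(h(m(b, b, m(e, b, s(s(b))))), m(0, b, s(b))), b, s(0)), b)  →  cons(0, b)   [R6 at 1]

yes — NF(t₁) = cons(0, b), NF(t₂) = cons(0, b)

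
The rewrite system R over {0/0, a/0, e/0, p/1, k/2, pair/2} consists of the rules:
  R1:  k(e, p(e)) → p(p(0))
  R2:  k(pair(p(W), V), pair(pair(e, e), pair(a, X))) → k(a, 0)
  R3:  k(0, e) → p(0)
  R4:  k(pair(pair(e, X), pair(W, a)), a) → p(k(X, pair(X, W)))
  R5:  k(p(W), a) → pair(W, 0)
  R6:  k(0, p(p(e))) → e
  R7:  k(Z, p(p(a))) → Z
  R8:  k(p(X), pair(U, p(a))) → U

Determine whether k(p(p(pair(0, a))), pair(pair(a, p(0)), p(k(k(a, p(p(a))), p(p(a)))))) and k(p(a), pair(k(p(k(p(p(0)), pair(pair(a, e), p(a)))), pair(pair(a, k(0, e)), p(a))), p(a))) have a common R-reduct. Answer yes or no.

yes — NF(t₁) = pair(a, p(0)), NF(t₂) = pair(a, p(0))

Reduce t₁ = k(p(p(pair(0, a))), pair(pair(a, p(0)), p(k(k(a, p(p(a))), p(p(a)))))):
1. k(p(p(pair(0, a))), pair(pair(a, p(0)), p(k(k(a, p(p(a))), p(p(a))))))  →  k(p(p(pair(0, a))), pair(pair(a, p(0)), p(k(a, p(p(a))))))   [R7 at 2.2.1]
2. k(p(p(pair(0, a))), pair(pair(a, p(0)), p(k(a, p(p(a))))))  →  k(p(p(pair(0, a))), pair(pair(a, p(0)), p(a)))   [R7 at 2.2.1]
3. k(p(p(pair(0, a))), pair(pair(a, p(0)), p(a)))  →  pair(a, p(0))   [R8 at ε]

Reduce t₂ = k(p(a), pair(k(p(k(p(p(0)), pair(pair(a, e), p(a)))), pair(pair(a, k(0, e)), p(a))), p(a))):
1. k(p(a), pair(k(p(k(p(p(0)), pair(pair(a, e), p(a)))), pair(pair(a, k(0, e)), p(a))), p(a)))  →  k(p(k(p(p(0)), pair(pair(a, e), p(a)))), pair(pair(a, k(0, e)), p(a)))   [R8 at ε]
2. k(p(k(p(p(0)), pair(pair(a, e), p(a)))), pair(pair(a, k(0, e)), p(a)))  →  pair(a, k(0, e))   [R8 at ε]
3. pair(a, k(0, e))  →  pair(a, p(0))   [R3 at 2]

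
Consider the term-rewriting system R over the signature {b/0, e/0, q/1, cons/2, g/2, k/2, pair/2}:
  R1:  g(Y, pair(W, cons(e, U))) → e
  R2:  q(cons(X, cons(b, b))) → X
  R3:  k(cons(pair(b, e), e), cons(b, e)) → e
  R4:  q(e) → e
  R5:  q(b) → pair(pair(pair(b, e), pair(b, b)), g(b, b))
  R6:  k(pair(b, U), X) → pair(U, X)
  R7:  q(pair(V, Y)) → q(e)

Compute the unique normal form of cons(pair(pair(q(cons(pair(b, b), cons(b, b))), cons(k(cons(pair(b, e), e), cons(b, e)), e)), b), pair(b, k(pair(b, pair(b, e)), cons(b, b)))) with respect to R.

cons(pair(pair(pair(b, b), cons(e, e)), b), pair(b, pair(pair(b, e), cons(b, b))))

1. cons(pair(pair(q(cons(pair(b, b), cons(b, b))), cons(k(cons(pair(b, e), e), cons(b, e)), e)), b), pair(b, k(pair(b, pair(b, e)), cons(b, b))))  →  cons(pair(pair(pair(b, b), cons(k(cons(pair(b, e), e), cons(b, e)), e)), b), pair(b, k(pair(b, pair(b, e)), cons(b, b))))   [R2 at 1.1.1]
2. cons(pair(pair(pair(b, b), cons(k(cons(pair(b, e), e), cons(b, e)), e)), b), pair(b, k(pair(b, pair(b, e)), cons(b, b))))  →  cons(pair(pair(pair(b, b), cons(e, e)), b), pair(b, k(pair(b, pair(b, e)), cons(b, b))))   [R3 at 1.1.2.1]
3. cons(pair(pair(pair(b, b), cons(e, e)), b), pair(b, k(pair(b, pair(b, e)), cons(b, b))))  →  cons(pair(pair(pair(b, b), cons(e, e)), b), pair(b, pair(pair(b, e), cons(b, b))))   [R6 at 2.2]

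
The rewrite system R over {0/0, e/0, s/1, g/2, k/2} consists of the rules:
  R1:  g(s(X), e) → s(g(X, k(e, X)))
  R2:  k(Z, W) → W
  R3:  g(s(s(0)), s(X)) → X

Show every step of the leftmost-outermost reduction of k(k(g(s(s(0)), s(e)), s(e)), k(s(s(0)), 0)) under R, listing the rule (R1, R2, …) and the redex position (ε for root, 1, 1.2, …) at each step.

1. k(k(g(s(s(0)), s(e)), s(e)), k(s(s(0)), 0))  →  k(s(s(0)), 0)   [R2 at ε]
2. k(s(s(0)), 0)  →  0   [R2 at ε]

0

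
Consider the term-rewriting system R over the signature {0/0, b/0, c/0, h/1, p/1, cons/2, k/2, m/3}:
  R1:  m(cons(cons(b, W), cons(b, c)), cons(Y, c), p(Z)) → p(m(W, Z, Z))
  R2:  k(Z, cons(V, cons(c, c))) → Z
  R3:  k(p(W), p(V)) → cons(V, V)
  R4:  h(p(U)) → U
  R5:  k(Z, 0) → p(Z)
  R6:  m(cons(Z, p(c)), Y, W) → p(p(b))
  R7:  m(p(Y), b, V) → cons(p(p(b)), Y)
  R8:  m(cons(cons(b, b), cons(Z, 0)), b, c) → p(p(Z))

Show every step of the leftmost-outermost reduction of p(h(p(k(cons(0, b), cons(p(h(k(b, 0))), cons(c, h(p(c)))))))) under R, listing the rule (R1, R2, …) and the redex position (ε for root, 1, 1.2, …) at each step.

p(cons(0, b))

1. p(h(p(k(cons(0, b), cons(p(h(k(b, 0))), cons(c, h(p(c))))))))  →  p(k(cons(0, b), cons(p(h(k(b, 0))), cons(c, h(p(c))))))   [R4 at 1]
2. p(k(cons(0, b), cons(p(h(k(b, 0))), cons(c, h(p(c))))))  →  p(k(cons(0, b), cons(p(h(p(b))), cons(c, h(p(c))))))   [R5 at 1.2.1.1.1]
3. p(k(cons(0, b), cons(p(h(p(b))), cons(c, h(p(c))))))  →  p(k(cons(0, b), cons(p(b), cons(c, h(p(c))))))   [R4 at 1.2.1.1]
4. p(k(cons(0, b), cons(p(b), cons(c, h(p(c))))))  →  p(k(cons(0, b), cons(p(b), cons(c, c))))   [R4 at 1.2.2.2]
5. p(k(cons(0, b), cons(p(b), cons(c, c))))  →  p(cons(0, b))   [R2 at 1]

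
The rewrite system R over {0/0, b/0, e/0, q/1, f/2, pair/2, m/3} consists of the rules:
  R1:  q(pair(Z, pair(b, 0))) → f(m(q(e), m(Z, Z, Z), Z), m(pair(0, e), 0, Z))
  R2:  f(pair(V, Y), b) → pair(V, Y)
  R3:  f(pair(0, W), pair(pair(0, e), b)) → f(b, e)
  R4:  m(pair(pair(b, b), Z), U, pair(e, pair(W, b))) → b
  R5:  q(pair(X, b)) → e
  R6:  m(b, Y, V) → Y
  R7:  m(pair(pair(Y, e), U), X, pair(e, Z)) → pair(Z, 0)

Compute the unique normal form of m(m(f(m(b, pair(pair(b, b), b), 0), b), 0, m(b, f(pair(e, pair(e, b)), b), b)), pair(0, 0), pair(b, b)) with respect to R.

pair(0, 0)

1. m(m(f(m(b, pair(pair(b, b), b), 0), b), 0, m(b, f(pair(e, pair(e, b)), b), b)), pair(0, 0), pair(b, b))  →  m(m(f(pair(pair(b, b), b), b), 0, m(b, f(pair(e, pair(e, b)), b), b)), pair(0, 0), pair(b, b))   [R6 at 1.1.1]
2. m(m(f(pair(pair(b, b), b), b), 0, m(b, f(pair(e, pair(e, b)), b), b)), pair(0, 0), pair(b, b))  →  m(m(pair(pair(b, b), b), 0, m(b, f(pair(e, pair(e, b)), b), b)), pair(0, 0), pair(b, b))   [R2 at 1.1]
3. m(m(pair(pair(b, b), b), 0, m(b, f(pair(e, pair(e, b)), b), b)), pair(0, 0), pair(b, b))  →  m(m(pair(pair(b, b), b), 0, f(pair(e, pair(e, b)), b)), pair(0, 0), pair(b, b))   [R6 at 1.3]
4. m(m(pair(pair(b, b), b), 0, f(pair(e, pair(e, b)), b)), pair(0, 0), pair(b, b))  →  m(m(pair(pair(b, b), b), 0, pair(e, pair(e, b))), pair(0, 0), pair(b, b))   [R2 at 1.3]
5. m(m(pair(pair(b, b), b), 0, pair(e, pair(e, b))), pair(0, 0), pair(b, b))  →  m(b, pair(0, 0), pair(b, b))   [R4 at 1]
6. m(b, pair(0, 0), pair(b, b))  →  pair(0, 0)   [R6 at ε]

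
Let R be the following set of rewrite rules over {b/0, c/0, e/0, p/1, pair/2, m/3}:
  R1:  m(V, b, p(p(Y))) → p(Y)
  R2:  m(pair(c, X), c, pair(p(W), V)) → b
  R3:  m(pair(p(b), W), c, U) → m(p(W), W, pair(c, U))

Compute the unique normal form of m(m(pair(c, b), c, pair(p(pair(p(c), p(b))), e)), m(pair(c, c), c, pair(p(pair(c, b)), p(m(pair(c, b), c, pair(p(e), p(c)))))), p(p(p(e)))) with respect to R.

1. m(m(pair(c, b), c, pair(p(pair(p(c), p(b))), e)), m(pair(c, c), c, pair(p(pair(c, b)), p(m(pair(c, b), c, pair(p(e), p(c)))))), p(p(p(e))))  →  m(b, m(pair(c, c), c, pair(p(pair(c, b)), p(m(pair(c, b), c, pair(p(e), p(c)))))), p(p(p(e))))   [R2 at 1]
2. m(b, m(pair(c, c), c, pair(p(pair(c, b)), p(m(pair(c, b), c, pair(p(e), p(c)))))), p(p(p(e))))  →  m(b, b, p(p(p(e))))   [R2 at 2]
3. m(b, b, p(p(p(e))))  →  p(p(e))   [R1 at ε]

p(p(e))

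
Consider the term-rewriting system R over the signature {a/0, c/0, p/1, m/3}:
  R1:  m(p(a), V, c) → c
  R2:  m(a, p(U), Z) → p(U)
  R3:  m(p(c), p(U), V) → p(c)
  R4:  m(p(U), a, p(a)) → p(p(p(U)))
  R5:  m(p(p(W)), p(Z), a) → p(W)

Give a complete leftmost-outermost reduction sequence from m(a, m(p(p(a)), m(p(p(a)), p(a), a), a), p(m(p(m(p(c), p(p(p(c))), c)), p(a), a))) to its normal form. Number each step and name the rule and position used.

1. m(a, m(p(p(a)), m(p(p(a)), p(a), a), a), p(m(p(m(p(c), p(p(p(c))), c)), p(a), a)))  →  m(a, m(p(p(a)), p(a), a), p(m(p(m(p(c), p(p(p(c))), c)), p(a), a)))   [R5 at 2.2]
2. m(a, m(p(p(a)), p(a), a), p(m(p(m(p(c), p(p(p(c))), c)), p(a), a)))  →  m(a, p(a), p(m(p(m(p(c), p(p(p(c))), c)), p(a), a)))   [R5 at 2]
3. m(a, p(a), p(m(p(m(p(c), p(p(p(c))), c)), p(a), a)))  →  p(a)   [R2 at ε]

p(a)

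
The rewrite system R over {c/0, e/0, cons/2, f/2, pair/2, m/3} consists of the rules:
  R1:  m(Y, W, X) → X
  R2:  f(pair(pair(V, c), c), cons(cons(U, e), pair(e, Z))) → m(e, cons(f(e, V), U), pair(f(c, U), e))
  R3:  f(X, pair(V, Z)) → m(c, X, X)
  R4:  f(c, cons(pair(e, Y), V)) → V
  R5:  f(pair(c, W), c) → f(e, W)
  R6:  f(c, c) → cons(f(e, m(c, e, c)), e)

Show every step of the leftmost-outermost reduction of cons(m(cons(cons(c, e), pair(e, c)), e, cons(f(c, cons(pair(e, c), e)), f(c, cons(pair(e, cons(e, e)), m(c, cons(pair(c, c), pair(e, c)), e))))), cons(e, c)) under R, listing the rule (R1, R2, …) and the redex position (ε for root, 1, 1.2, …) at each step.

cons(cons(e, e), cons(e, c))

1. cons(m(cons(cons(c, e), pair(e, c)), e, cons(f(c, cons(pair(e, c), e)), f(c, cons(pair(e, cons(e, e)), m(c, cons(pair(c, c), pair(e, c)), e))))), cons(e, c))  →  cons(cons(f(c, cons(pair(e, c), e)), f(c, cons(pair(e, cons(e, e)), m(c, cons(pair(c, c), pair(e, c)), e)))), cons(e, c))   [R1 at 1]
2. cons(cons(f(c, cons(pair(e, c), e)), f(c, cons(pair(e, cons(e, e)), m(c, cons(pair(c, c), pair(e, c)), e)))), cons(e, c))  →  cons(cons(e, f(c, cons(pair(e, cons(e, e)), m(c, cons(pair(c, c), pair(e, c)), e)))), cons(e, c))   [R4 at 1.1]
3. cons(cons(e, f(c, cons(pair(e, cons(e, e)), m(c, cons(pair(c, c), pair(e, c)), e)))), cons(e, c))  →  cons(cons(e, m(c, cons(pair(c, c), pair(e, c)), e)), cons(e, c))   [R4 at 1.2]
4. cons(cons(e, m(c, cons(pair(c, c), pair(e, c)), e)), cons(e, c))  →  cons(cons(e, e), cons(e, c))   [R1 at 1.2]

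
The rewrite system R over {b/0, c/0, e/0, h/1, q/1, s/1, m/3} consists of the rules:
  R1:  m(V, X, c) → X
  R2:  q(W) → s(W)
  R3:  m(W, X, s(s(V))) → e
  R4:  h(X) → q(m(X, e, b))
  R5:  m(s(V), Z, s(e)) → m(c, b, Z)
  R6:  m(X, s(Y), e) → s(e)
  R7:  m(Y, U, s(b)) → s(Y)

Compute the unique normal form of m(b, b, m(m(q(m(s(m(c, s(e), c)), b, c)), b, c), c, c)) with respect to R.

b

1. m(b, b, m(m(q(m(s(m(c, s(e), c)), b, c)), b, c), c, c))  →  m(b, b, c)   [R1 at 3]
2. m(b, b, c)  →  b   [R1 at ε]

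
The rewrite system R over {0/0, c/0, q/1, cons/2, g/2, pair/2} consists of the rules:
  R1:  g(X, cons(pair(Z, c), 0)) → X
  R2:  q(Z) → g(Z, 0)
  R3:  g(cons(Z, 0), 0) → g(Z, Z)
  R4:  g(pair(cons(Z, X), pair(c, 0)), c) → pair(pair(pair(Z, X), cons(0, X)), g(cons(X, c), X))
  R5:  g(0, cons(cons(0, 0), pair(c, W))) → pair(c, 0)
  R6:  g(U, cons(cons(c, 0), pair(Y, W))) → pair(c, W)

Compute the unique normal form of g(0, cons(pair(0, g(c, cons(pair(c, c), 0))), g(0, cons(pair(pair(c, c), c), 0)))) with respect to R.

1. g(0, cons(pair(0, g(c, cons(pair(c, c), 0))), g(0, cons(pair(pair(c, c), c), 0))))  →  g(0, cons(pair(0, c), g(0, cons(pair(pair(c, c), c), 0))))   [R1 at 2.1.2]
2. g(0, cons(pair(0, c), g(0, cons(pair(pair(c, c), c), 0))))  →  g(0, cons(pair(0, c), 0))   [R1 at 2.2]
3. g(0, cons(pair(0, c), 0))  →  0   [R1 at ε]

0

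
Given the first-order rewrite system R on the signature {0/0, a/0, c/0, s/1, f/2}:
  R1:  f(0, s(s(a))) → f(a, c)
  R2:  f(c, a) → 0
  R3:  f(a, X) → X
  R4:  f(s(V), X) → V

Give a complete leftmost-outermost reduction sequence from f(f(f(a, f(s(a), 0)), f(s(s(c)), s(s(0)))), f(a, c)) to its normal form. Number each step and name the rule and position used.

c

1. f(f(f(a, f(s(a), 0)), f(s(s(c)), s(s(0)))), f(a, c))  →  f(f(f(s(a), 0), f(s(s(c)), s(s(0)))), f(a, c))   [R3 at 1.1]
2. f(f(f(s(a), 0), f(s(s(c)), s(s(0)))), f(a, c))  →  f(f(a, f(s(s(c)), s(s(0)))), f(a, c))   [R4 at 1.1]
3. f(f(a, f(s(s(c)), s(s(0)))), f(a, c))  →  f(f(s(s(c)), s(s(0))), f(a, c))   [R3 at 1]
4. f(f(s(s(c)), s(s(0))), f(a, c))  →  f(s(c), f(a, c))   [R4 at 1]
5. f(s(c), f(a, c))  →  c   [R4 at ε]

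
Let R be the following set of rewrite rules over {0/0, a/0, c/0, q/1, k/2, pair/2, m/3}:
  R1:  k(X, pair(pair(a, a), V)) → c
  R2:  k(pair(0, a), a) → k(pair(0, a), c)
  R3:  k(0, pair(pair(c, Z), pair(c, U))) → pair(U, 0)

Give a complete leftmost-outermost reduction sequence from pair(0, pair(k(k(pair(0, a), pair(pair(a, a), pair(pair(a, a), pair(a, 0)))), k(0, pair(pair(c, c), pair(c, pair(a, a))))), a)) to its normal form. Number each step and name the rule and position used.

1. pair(0, pair(k(k(pair(0, a), pair(pair(a, a), pair(pair(a, a), pair(a, 0)))), k(0, pair(pair(c, c), pair(c, pair(a, a))))), a))  →  pair(0, pair(k(c, k(0, pair(pair(c, c), pair(c, pair(a, a))))), a))   [R1 at 2.1.1]
2. pair(0, pair(k(c, k(0, pair(pair(c, c), pair(c, pair(a, a))))), a))  →  pair(0, pair(k(c, pair(pair(a, a), 0)), a))   [R3 at 2.1.2]
3. pair(0, pair(k(c, pair(pair(a, a), 0)), a))  →  pair(0, pair(c, a))   [R1 at 2.1]

pair(0, pair(c, a))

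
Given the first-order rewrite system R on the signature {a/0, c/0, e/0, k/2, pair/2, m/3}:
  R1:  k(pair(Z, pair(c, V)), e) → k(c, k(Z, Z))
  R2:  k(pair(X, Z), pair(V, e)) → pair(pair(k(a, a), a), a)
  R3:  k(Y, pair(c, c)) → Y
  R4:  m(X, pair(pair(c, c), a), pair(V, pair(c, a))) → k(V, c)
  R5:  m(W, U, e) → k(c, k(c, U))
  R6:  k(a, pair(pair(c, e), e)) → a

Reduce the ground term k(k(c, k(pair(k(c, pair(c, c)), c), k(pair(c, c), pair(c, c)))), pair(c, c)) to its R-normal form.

c

1. k(k(c, k(pair(k(c, pair(c, c)), c), k(pair(c, c), pair(c, c)))), pair(c, c))  →  k(c, k(pair(k(c, pair(c, c)), c), k(pair(c, c), pair(c, c))))   [R3 at ε]
2. k(c, k(pair(k(c, pair(c, c)), c), k(pair(c, c), pair(c, c))))  →  k(c, k(pair(c, c), k(pair(c, c), pair(c, c))))   [R3 at 2.1.1]
3. k(c, k(pair(c, c), k(pair(c, c), pair(c, c))))  →  k(c, k(pair(c, c), pair(c, c)))   [R3 at 2.2]
4. k(c, k(pair(c, c), pair(c, c)))  →  k(c, pair(c, c))   [R3 at 2]
5. k(c, pair(c, c))  →  c   [R3 at ε]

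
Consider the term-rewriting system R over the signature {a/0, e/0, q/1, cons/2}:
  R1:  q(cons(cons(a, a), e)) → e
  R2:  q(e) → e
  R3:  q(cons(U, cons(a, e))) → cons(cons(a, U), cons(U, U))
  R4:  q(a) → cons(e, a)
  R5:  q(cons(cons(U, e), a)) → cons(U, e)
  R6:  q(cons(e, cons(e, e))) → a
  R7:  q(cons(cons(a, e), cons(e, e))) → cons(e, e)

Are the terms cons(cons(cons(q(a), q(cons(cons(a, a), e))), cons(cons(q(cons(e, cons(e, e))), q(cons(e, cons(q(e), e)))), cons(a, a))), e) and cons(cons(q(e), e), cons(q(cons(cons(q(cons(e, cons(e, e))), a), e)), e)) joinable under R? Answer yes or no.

Reduce t₁ = cons(cons(cons(q(a), q(cons(cons(a, a), e))), cons(cons(q(cons(e, cons(e, e))), q(cons(e, cons(q(e), e)))), cons(a, a))), e):
1. cons(cons(cons(q(a), q(cons(cons(a, a), e))), cons(cons(q(cons(e, cons(e, e))), q(cons(e, cons(q(e), e)))), cons(a, a))), e)  →  cons(cons(cons(cons(e, a), q(cons(cons(a, a), e))), cons(cons(q(cons(e, cons(e, e))), q(cons(e, cons(q(e), e)))), cons(a, a))), e)   [R4 at 1.1.1]
2. cons(cons(cons(cons(e, a), q(cons(cons(a, a), e))), cons(cons(q(cons(e, cons(e, e))), q(cons(e, cons(q(e), e)))), cons(a, a))), e)  →  cons(cons(cons(cons(e, a), e), cons(cons(q(cons(e, cons(e, e))), q(cons(e, cons(q(e), e)))), cons(a, a))), e)   [R1 at 1.1.2]
3. cons(cons(cons(cons(e, a), e), cons(cons(q(cons(e, cons(e, e))), q(cons(e, cons(q(e), e)))), cons(a, a))), e)  →  cons(cons(cons(cons(e, a), e), cons(cons(a, q(cons(e, cons(q(e), e)))), cons(a, a))), e)   [R6 at 1.2.1.1]
4. cons(cons(cons(cons(e, a), e), cons(cons(a, q(cons(e, cons(q(e), e)))), cons(a, a))), e)  →  cons(cons(cons(cons(e, a), e), cons(cons(a, q(cons(e, cons(e, e)))), cons(a, a))), e)   [R2 at 1.2.1.2.1.2.1]
5. cons(cons(cons(cons(e, a), e), cons(cons(a, q(cons(e, cons(e, e)))), cons(a, a))), e)  →  cons(cons(cons(cons(e, a), e), cons(cons(a, a), cons(a, a))), e)   [R6 at 1.2.1.2]

Reduce t₂ = cons(cons(q(e), e), cons(q(cons(cons(q(cons(e, cons(e, e))), a), e)), e)):
1. cons(cons(q(e), e), cons(q(cons(cons(q(cons(e, cons(e, e))), a), e)), e))  →  cons(cons(e, e), cons(q(cons(cons(q(cons(e, cons(e, e))), a), e)), e))   [R2 at 1.1]
2. cons(cons(e, e), cons(q(cons(cons(q(cons(e, cons(e, e))), a), e)), e))  →  cons(cons(e, e), cons(q(cons(cons(a, a), e)), e))   [R6 at 2.1.1.1.1]
3. cons(cons(e, e), cons(q(cons(cons(a, a), e)), e))  →  cons(cons(e, e), cons(e, e))   [R1 at 2.1]

no — NF(t₁) = cons(cons(cons(cons(e, a), e), cons(cons(a, a), cons(a, a))), e), NF(t₂) = cons(cons(e, e), cons(e, e))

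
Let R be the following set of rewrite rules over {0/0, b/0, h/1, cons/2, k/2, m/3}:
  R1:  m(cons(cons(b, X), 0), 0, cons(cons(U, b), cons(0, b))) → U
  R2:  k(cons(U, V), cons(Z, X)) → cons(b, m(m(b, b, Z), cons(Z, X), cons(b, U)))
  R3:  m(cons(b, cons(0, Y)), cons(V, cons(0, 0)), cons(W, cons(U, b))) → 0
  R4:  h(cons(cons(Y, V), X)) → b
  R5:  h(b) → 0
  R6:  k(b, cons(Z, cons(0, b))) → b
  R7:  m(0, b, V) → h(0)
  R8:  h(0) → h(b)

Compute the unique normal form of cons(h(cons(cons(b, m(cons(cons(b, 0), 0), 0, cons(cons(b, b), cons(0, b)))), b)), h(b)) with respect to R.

cons(b, 0)

1. cons(h(cons(cons(b, m(cons(cons(b, 0), 0), 0, cons(cons(b, b), cons(0, b)))), b)), h(b))  →  cons(b, h(b))   [R4 at 1]
2. cons(b, h(b))  →  cons(b, 0)   [R5 at 2]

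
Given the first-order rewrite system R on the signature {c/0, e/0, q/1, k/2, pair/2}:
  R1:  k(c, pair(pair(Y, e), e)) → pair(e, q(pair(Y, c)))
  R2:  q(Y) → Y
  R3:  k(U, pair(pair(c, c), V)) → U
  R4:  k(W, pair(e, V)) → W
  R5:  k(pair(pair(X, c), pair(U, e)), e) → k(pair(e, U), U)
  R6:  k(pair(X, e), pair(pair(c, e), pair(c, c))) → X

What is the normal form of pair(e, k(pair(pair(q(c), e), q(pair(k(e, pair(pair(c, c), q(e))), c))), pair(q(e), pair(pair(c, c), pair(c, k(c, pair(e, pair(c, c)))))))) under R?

pair(e, pair(pair(c, e), pair(e, c)))

1. pair(e, k(pair(pair(q(c), e), q(pair(k(e, pair(pair(c, c), q(e))), c))), pair(q(e), pair(pair(c, c), pair(c, k(c, pair(e, pair(c, c))))))))  →  pair(e, k(pair(pair(c, e), q(pair(k(e, pair(pair(c, c), q(e))), c))), pair(q(e), pair(pair(c, c), pair(c, k(c, pair(e, pair(c, c))))))))   [R2 at 2.1.1.1]
2. pair(e, k(pair(pair(c, e), q(pair(k(e, pair(pair(c, c), q(e))), c))), pair(q(e), pair(pair(c, c), pair(c, k(c, pair(e, pair(c, c))))))))  →  pair(e, k(pair(pair(c, e), pair(k(e, pair(pair(c, c), q(e))), c)), pair(q(e), pair(pair(c, c), pair(c, k(c, pair(e, pair(c, c))))))))   [R2 at 2.1.2]
3. pair(e, k(pair(pair(c, e), pair(k(e, pair(pair(c, c), q(e))), c)), pair(q(e), pair(pair(c, c), pair(c, k(c, pair(e, pair(c, c))))))))  →  pair(e, k(pair(pair(c, e), pair(e, c)), pair(q(e), pair(pair(c, c), pair(c, k(c, pair(e, pair(c, c))))))))   [R3 at 2.1.2.1]
4. pair(e, k(pair(pair(c, e), pair(e, c)), pair(q(e), pair(pair(c, c), pair(c, k(c, pair(e, pair(c, c))))))))  →  pair(e, k(pair(pair(c, e), pair(e, c)), pair(e, pair(pair(c, c), pair(c, k(c, pair(e, pair(c, c))))))))   [R2 at 2.2.1]
5. pair(e, k(pair(pair(c, e), pair(e, c)), pair(e, pair(pair(c, c), pair(c, k(c, pair(e, pair(c, c))))))))  →  pair(e, pair(pair(c, e), pair(e, c)))   [R4 at 2]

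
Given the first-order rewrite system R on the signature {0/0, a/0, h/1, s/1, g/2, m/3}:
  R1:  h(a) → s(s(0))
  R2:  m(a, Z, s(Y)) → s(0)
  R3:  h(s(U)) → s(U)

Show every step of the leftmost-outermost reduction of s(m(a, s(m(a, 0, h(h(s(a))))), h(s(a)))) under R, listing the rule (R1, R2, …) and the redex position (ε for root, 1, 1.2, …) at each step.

1. s(m(a, s(m(a, 0, h(h(s(a))))), h(s(a))))  →  s(m(a, s(m(a, 0, h(s(a)))), h(s(a))))   [R3 at 1.2.1.3.1]
2. s(m(a, s(m(a, 0, h(s(a)))), h(s(a))))  →  s(m(a, s(m(a, 0, s(a))), h(s(a))))   [R3 at 1.2.1.3]
3. s(m(a, s(m(a, 0, s(a))), h(s(a))))  →  s(m(a, s(s(0)), h(s(a))))   [R2 at 1.2.1]
4. s(m(a, s(s(0)), h(s(a))))  →  s(m(a, s(s(0)), s(a)))   [R3 at 1.3]
5. s(m(a, s(s(0)), s(a)))  →  s(s(0))   [R2 at 1]

s(s(0))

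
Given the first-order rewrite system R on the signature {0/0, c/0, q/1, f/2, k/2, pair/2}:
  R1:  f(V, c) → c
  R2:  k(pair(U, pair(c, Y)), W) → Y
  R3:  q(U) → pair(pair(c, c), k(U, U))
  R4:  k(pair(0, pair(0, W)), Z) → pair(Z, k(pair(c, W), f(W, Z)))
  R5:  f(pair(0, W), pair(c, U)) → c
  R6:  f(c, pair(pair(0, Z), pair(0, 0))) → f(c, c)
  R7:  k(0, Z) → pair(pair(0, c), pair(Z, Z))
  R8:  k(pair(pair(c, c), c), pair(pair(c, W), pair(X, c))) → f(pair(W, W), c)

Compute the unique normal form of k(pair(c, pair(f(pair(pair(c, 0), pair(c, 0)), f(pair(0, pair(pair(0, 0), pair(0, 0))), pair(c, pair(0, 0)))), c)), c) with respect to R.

1. k(pair(c, pair(f(pair(pair(c, 0), pair(c, 0)), f(pair(0, pair(pair(0, 0), pair(0, 0))), pair(c, pair(0, 0)))), c)), c)  →  k(pair(c, pair(f(pair(pair(c, 0), pair(c, 0)), c), c)), c)   [R5 at 1.2.1.2]
2. k(pair(c, pair(f(pair(pair(c, 0), pair(c, 0)), c), c)), c)  →  k(pair(c, pair(c, c)), c)   [R1 at 1.2.1]
3. k(pair(c, pair(c, c)), c)  →  c   [R2 at ε]

c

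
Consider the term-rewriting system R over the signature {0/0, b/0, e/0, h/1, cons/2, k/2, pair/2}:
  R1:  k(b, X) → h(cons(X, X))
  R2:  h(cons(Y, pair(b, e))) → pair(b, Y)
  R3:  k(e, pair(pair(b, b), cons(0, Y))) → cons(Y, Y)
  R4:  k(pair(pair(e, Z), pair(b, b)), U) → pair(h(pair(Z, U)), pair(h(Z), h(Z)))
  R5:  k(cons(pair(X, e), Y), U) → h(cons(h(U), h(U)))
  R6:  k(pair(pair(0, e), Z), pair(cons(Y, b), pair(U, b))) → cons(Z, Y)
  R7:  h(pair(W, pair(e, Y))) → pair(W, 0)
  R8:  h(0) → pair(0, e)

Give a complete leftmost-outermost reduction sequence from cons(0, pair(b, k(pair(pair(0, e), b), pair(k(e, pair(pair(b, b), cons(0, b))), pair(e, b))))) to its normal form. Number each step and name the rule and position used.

cons(0, pair(b, cons(b, b)))

1. cons(0, pair(b, k(pair(pair(0, e), b), pair(k(e, pair(pair(b, b), cons(0, b))), pair(e, b)))))  →  cons(0, pair(b, k(pair(pair(0, e), b), pair(cons(b, b), pair(e, b)))))   [R3 at 2.2.2.1]
2. cons(0, pair(b, k(pair(pair(0, e), b), pair(cons(b, b), pair(e, b)))))  →  cons(0, pair(b, cons(b, b)))   [R6 at 2.2]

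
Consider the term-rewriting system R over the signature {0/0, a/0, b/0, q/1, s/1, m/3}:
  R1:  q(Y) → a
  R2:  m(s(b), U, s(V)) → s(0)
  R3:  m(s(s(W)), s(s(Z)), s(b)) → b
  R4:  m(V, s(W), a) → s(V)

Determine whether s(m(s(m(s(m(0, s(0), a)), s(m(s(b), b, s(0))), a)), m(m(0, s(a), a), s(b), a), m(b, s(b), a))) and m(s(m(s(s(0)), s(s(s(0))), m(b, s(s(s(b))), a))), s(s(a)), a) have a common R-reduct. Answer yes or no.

no — NF(t₁) = s(b), NF(t₂) = s(s(b))

Reduce t₁ = s(m(s(m(s(m(0, s(0), a)), s(m(s(b), b, s(0))), a)), m(m(0, s(a), a), s(b), a), m(b, s(b), a))):
1. s(m(s(m(s(m(0, s(0), a)), s(m(s(b), b, s(0))), a)), m(m(0, s(a), a), s(b), a), m(b, s(b), a)))  →  s(m(s(s(s(m(0, s(0), a)))), m(m(0, s(a), a), s(b), a), m(b, s(b), a)))   [R4 at 1.1.1]
2. s(m(s(s(s(m(0, s(0), a)))), m(m(0, s(a), a), s(b), a), m(b, s(b), a)))  →  s(m(s(s(s(s(0)))), m(m(0, s(a), a), s(b), a), m(b, s(b), a)))   [R4 at 1.1.1.1.1]
3. s(m(s(s(s(s(0)))), m(m(0, s(a), a), s(b), a), m(b, s(b), a)))  →  s(m(s(s(s(s(0)))), s(m(0, s(a), a)), m(b, s(b), a)))   [R4 at 1.2]
4. s(m(s(s(s(s(0)))), s(m(0, s(a), a)), m(b, s(b), a)))  →  s(m(s(s(s(s(0)))), s(s(0)), m(b, s(b), a)))   [R4 at 1.2.1]
5. s(m(s(s(s(s(0)))), s(s(0)), m(b, s(b), a)))  →  s(m(s(s(s(s(0)))), s(s(0)), s(b)))   [R4 at 1.3]
6. s(m(s(s(s(s(0)))), s(s(0)), s(b)))  →  s(b)   [R3 at 1]

Reduce t₂ = m(s(m(s(s(0)), s(s(s(0))), m(b, s(s(s(b))), a))), s(s(a)), a):
1. m(s(m(s(s(0)), s(s(s(0))), m(b, s(s(s(b))), a))), s(s(a)), a)  →  s(s(m(s(s(0)), s(s(s(0))), m(b, s(s(s(b))), a))))   [R4 at ε]
2. s(s(m(s(s(0)), s(s(s(0))), m(b, s(s(s(b))), a))))  →  s(s(m(s(s(0)), s(s(s(0))), s(b))))   [R4 at 1.1.3]
3. s(s(m(s(s(0)), s(s(s(0))), s(b))))  →  s(s(b))   [R3 at 1.1]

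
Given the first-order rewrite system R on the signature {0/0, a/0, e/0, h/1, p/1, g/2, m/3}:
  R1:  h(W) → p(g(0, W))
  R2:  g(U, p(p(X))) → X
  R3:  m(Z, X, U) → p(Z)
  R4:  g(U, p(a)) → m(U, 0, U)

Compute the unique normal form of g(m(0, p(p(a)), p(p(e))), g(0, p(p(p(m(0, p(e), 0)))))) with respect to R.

1. g(m(0, p(p(a)), p(p(e))), g(0, p(p(p(m(0, p(e), 0))))))  →  g(p(0), g(0, p(p(p(m(0, p(e), 0))))))   [R3 at 1]
2. g(p(0), g(0, p(p(p(m(0, p(e), 0))))))  →  g(p(0), p(m(0, p(e), 0)))   [R2 at 2]
3. g(p(0), p(m(0, p(e), 0)))  →  g(p(0), p(p(0)))   [R3 at 2.1]
4. g(p(0), p(p(0)))  →  0   [R2 at ε]

0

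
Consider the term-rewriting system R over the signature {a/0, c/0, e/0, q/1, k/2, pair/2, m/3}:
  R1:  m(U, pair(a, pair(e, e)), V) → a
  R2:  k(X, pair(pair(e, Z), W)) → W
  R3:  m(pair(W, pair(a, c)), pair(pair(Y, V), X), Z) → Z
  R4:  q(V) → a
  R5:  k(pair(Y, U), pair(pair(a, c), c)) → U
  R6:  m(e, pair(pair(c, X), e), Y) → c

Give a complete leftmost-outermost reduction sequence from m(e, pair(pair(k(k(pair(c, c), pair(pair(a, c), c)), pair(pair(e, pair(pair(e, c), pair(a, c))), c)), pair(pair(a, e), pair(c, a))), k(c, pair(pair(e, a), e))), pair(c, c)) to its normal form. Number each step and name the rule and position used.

1. m(e, pair(pair(k(k(pair(c, c), pair(pair(a, c), c)), pair(pair(e, pair(pair(e, c), pair(a, c))), c)), pair(pair(a, e), pair(c, a))), k(c, pair(pair(e, a), e))), pair(c, c))  →  m(e, pair(pair(c, pair(pair(a, e), pair(c, a))), k(c, pair(pair(e, a), e))), pair(c, c))   [R2 at 2.1.1]
2. m(e, pair(pair(c, pair(pair(a, e), pair(c, a))), k(c, pair(pair(e, a), e))), pair(c, c))  →  m(e, pair(pair(c, pair(pair(a, e), pair(c, a))), e), pair(c, c))   [R2 at 2.2]
3. m(e, pair(pair(c, pair(pair(a, e), pair(c, a))), e), pair(c, c))  →  c   [R6 at ε]

c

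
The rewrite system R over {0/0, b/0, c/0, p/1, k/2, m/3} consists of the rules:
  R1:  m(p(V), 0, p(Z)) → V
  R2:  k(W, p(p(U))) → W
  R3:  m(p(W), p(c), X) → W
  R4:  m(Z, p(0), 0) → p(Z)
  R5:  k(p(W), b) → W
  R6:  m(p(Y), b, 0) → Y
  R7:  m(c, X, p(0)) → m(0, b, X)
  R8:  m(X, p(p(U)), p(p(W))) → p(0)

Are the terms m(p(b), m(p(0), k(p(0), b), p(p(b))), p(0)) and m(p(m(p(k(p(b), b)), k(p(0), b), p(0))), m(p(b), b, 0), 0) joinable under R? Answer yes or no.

yes — NF(t₁) = b, NF(t₂) = b

Reduce t₁ = m(p(b), m(p(0), k(p(0), b), p(p(b))), p(0)):
1. m(p(b), m(p(0), k(p(0), b), p(p(b))), p(0))  →  m(p(b), m(p(0), 0, p(p(b))), p(0))   [R5 at 2.2]
2. m(p(b), m(p(0), 0, p(p(b))), p(0))  →  m(p(b), 0, p(0))   [R1 at 2]
3. m(p(b), 0, p(0))  →  b   [R1 at ε]

Reduce t₂ = m(p(m(p(k(p(b), b)), k(p(0), b), p(0))), m(p(b), b, 0), 0):
1. m(p(m(p(k(p(b), b)), k(p(0), b), p(0))), m(p(b), b, 0), 0)  →  m(p(m(p(b), k(p(0), b), p(0))), m(p(b), b, 0), 0)   [R5 at 1.1.1.1]
2. m(p(m(p(b), k(p(0), b), p(0))), m(p(b), b, 0), 0)  →  m(p(m(p(b), 0, p(0))), m(p(b), b, 0), 0)   [R5 at 1.1.2]
3. m(p(m(p(b), 0, p(0))), m(p(b), b, 0), 0)  →  m(p(b), m(p(b), b, 0), 0)   [R1 at 1.1]
4. m(p(b), m(p(b), b, 0), 0)  →  m(p(b), b, 0)   [R6 at 2]
5. m(p(b), b, 0)  →  b   [R6 at ε]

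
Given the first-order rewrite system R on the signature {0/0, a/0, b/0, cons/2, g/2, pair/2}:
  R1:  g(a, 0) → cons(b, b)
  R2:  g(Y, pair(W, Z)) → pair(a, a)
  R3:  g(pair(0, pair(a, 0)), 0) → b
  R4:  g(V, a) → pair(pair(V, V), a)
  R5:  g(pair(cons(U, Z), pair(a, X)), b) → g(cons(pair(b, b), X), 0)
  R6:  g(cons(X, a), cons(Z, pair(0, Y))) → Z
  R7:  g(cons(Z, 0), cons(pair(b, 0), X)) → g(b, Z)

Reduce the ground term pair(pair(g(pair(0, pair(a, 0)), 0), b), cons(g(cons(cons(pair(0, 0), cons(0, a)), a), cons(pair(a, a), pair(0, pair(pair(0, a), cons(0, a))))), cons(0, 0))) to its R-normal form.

pair(pair(b, b), cons(pair(a, a), cons(0, 0)))

1. pair(pair(g(pair(0, pair(a, 0)), 0), b), cons(g(cons(cons(pair(0, 0), cons(0, a)), a), cons(pair(a, a), pair(0, pair(pair(0, a), cons(0, a))))), cons(0, 0)))  →  pair(pair(b, b), cons(g(cons(cons(pair(0, 0), cons(0, a)), a), cons(pair(a, a), pair(0, pair(pair(0, a), cons(0, a))))), cons(0, 0)))   [R3 at 1.1]
2. pair(pair(b, b), cons(g(cons(cons(pair(0, 0), cons(0, a)), a), cons(pair(a, a), pair(0, pair(pair(0, a), cons(0, a))))), cons(0, 0)))  →  pair(pair(b, b), cons(pair(a, a), cons(0, 0)))   [R6 at 2.1]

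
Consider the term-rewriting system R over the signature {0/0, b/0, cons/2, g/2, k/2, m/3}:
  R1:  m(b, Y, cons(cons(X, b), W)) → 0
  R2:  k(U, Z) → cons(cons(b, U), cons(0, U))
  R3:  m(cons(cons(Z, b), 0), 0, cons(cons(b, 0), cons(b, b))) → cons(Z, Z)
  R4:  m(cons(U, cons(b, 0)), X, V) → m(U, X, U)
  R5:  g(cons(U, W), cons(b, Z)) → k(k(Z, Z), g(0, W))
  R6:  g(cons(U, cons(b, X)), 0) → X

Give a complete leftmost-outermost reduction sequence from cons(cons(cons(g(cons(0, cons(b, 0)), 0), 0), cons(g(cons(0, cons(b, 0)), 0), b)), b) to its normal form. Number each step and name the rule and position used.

cons(cons(cons(0, 0), cons(0, b)), b)

1. cons(cons(cons(g(cons(0, cons(b, 0)), 0), 0), cons(g(cons(0, cons(b, 0)), 0), b)), b)  →  cons(cons(cons(0, 0), cons(g(cons(0, cons(b, 0)), 0), b)), b)   [R6 at 1.1.1]
2. cons(cons(cons(0, 0), cons(g(cons(0, cons(b, 0)), 0), b)), b)  →  cons(cons(cons(0, 0), cons(0, b)), b)   [R6 at 1.2.1]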